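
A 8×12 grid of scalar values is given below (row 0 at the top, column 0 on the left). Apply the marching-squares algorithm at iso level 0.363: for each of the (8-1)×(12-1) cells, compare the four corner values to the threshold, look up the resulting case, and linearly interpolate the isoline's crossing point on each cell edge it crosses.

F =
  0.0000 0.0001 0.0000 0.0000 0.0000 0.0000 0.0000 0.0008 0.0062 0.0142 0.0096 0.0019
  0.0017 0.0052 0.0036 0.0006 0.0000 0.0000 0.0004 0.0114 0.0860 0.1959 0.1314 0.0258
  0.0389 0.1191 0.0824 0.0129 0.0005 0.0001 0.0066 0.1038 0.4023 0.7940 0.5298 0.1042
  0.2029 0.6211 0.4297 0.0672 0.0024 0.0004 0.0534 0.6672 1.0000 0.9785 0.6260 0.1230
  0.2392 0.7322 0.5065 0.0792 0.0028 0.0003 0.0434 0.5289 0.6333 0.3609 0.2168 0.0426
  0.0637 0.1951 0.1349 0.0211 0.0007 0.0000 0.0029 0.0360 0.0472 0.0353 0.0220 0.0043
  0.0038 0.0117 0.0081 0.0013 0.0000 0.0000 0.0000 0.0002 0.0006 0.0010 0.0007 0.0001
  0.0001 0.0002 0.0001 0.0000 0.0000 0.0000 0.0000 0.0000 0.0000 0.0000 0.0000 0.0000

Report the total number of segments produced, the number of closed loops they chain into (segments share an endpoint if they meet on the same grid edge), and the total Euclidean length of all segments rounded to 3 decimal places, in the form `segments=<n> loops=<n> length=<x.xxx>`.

segments=22 loops=2 length=17.891

cell (1,7): code 0100 → (1.876,8.000)–(2.000,7.868)
cell (1,8): code 1100 → (1.279,9.000)–(1.876,8.000)
cell (1,9): code 1100 → (1.581,10.000)–(1.279,9.000)
cell (1,10): code 1000 → (2.000,10.392)–(1.581,10.000)
cell (2,0): code 0100 → (2.486,1.000)–(3.000,0.383)
cell (2,1): code 1100 → (2.808,2.000)–(2.486,1.000)
cell (2,2): code 1000 → (3.000,2.184)–(2.808,2.000)
cell (2,6): code 0100 → (2.460,7.000)–(3.000,6.504)
cell (2,7): code 1110 → (2.000,7.868)–(2.460,7.000)
cell (2,10): code 1001 → (3.000,10.523)–(2.000,10.392)
cell (3,0): code 0110 → (3.000,0.383)–(4.000,0.251)
cell (3,2): code 1001 → (4.000,2.336)–(3.000,2.184)
cell (3,6): code 0110 → (3.000,6.504)–(4.000,6.658)
cell (3,8): code 1011 → (4.000,8.992)–(3.997,9.000)
cell (3,9): code 0011 → (3.997,9.000)–(3.643,10.000)
cell (3,10): code 0001 → (3.643,10.000)–(3.000,10.523)
cell (4,0): code 0010 → (4.000,0.251)–(4.687,1.000)
cell (4,1): code 0011 → (4.687,1.000)–(4.386,2.000)
cell (4,2): code 0001 → (4.386,2.000)–(4.000,2.336)
cell (4,6): code 0010 → (4.000,6.658)–(4.337,7.000)
cell (4,7): code 0011 → (4.337,7.000)–(4.461,8.000)
cell (4,8): code 0001 → (4.461,8.000)–(4.000,8.992)
total: 22 segments, chained into 2 closed loop(s), length Σ = 17.891277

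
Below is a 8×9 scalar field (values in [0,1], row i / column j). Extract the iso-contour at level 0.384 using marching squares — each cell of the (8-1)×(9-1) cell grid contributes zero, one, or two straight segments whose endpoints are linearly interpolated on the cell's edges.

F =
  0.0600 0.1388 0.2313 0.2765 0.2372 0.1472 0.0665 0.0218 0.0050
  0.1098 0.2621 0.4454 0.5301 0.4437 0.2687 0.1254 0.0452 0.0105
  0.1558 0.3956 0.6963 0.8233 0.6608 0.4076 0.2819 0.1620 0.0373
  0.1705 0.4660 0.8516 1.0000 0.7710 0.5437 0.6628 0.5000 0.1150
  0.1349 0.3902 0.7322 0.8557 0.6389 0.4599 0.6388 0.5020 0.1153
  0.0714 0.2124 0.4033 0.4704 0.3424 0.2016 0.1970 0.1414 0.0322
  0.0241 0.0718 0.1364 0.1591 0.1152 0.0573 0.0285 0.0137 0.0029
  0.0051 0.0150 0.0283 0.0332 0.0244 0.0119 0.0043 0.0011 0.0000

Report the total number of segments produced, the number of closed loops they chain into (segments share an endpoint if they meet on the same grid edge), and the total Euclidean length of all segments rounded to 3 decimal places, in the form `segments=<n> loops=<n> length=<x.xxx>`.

cell (0,1): code 0100 → (0.713,2.000)–(1.000,1.665)
cell (0,2): code 1100 → (0.424,3.000)–(0.713,2.000)
cell (0,3): code 1100 → (0.711,4.000)–(0.424,3.000)
cell (0,4): code 1000 → (1.000,4.341)–(0.711,4.000)
cell (1,0): code 0100 → (1.913,1.000)–(2.000,0.952)
cell (1,1): code 1110 → (1.000,1.665)–(1.913,1.000)
cell (1,4): code 1101 → (1.830,5.000)–(1.000,4.341)
cell (1,5): code 1000 → (2.000,5.188)–(1.830,5.000)
cell (2,0): code 0110 → (2.000,0.952)–(3.000,0.723)
cell (2,5): code 1101 → (2.268,6.000)–(2.000,5.188)
cell (2,6): code 1100 → (2.657,7.000)–(2.268,6.000)
cell (2,7): code 1000 → (3.000,7.301)–(2.657,7.000)
cell (3,0): code 0110 → (3.000,0.723)–(4.000,0.976)
cell (3,7): code 1001 → (4.000,7.305)–(3.000,7.301)
cell (4,0): code 0010 → (4.000,0.976)–(4.035,1.000)
cell (4,1): code 0111 → (4.035,1.000)–(5.000,1.899)
cell (4,3): code 1011 → (5.000,3.675)–(4.860,4.000)
cell (4,4): code 0011 → (4.860,4.000)–(4.294,5.000)
cell (4,5): code 0011 → (4.294,5.000)–(4.577,6.000)
cell (4,6): code 0011 → (4.577,6.000)–(4.327,7.000)
cell (4,7): code 0001 → (4.327,7.000)–(4.000,7.305)
cell (5,1): code 0010 → (5.000,1.899)–(5.072,2.000)
cell (5,2): code 0011 → (5.072,2.000)–(5.278,3.000)
cell (5,3): code 0001 → (5.278,3.000)–(5.000,3.675)
total: 24 segments, chained into 1 closed loop(s), length Σ = 18.210679

segments=24 loops=1 length=18.211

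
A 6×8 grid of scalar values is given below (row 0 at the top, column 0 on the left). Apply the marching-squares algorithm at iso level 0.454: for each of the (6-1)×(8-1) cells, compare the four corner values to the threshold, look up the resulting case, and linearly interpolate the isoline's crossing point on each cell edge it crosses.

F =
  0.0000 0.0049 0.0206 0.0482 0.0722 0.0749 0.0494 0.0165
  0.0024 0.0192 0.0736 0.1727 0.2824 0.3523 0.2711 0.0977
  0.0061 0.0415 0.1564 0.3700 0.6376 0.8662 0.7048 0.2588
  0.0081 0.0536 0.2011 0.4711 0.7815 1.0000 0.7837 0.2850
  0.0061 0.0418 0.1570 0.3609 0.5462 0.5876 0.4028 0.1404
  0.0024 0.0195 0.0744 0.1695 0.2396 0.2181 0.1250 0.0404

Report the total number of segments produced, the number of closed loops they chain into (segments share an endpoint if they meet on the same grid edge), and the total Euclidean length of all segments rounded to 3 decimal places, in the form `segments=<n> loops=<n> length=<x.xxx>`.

cell (1,3): code 0100 → (1.483,4.000)–(2.000,3.314)
cell (1,4): code 1100 → (1.198,5.000)–(1.483,4.000)
cell (1,5): code 1100 → (1.422,6.000)–(1.198,5.000)
cell (1,6): code 1000 → (2.000,6.562)–(1.422,6.000)
cell (2,2): code 0100 → (2.831,3.000)–(3.000,2.937)
cell (2,3): code 1110 → (2.000,3.314)–(2.831,3.000)
cell (2,6): code 1001 → (3.000,6.661)–(2.000,6.562)
cell (3,2): code 0010 → (3.000,2.937)–(3.155,3.000)
cell (3,3): code 0111 → (3.155,3.000)–(4.000,3.502)
cell (3,5): code 1011 → (4.000,5.723)–(3.866,6.000)
cell (3,6): code 0001 → (3.866,6.000)–(3.000,6.661)
cell (4,3): code 0010 → (4.000,3.502)–(4.301,4.000)
cell (4,4): code 0011 → (4.301,4.000)–(4.362,5.000)
cell (4,5): code 0001 → (4.362,5.000)–(4.000,5.723)
total: 14 segments, chained into 1 closed loop(s), length Σ = 10.743117

segments=14 loops=1 length=10.743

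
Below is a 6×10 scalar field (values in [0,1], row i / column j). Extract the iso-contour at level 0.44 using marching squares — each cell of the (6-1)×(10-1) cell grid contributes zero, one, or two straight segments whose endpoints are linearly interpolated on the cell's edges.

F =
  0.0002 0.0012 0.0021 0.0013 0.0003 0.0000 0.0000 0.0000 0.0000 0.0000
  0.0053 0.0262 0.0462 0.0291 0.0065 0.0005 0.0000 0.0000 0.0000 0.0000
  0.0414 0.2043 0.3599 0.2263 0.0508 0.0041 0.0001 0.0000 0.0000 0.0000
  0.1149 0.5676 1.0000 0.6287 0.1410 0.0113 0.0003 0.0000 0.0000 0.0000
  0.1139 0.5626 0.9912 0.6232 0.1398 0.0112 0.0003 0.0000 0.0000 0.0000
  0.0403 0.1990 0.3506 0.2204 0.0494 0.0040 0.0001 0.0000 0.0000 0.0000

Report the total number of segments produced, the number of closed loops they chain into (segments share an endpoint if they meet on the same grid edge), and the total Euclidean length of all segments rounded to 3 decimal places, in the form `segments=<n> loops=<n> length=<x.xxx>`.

cell (2,0): code 0100 → (2.649,1.000)–(3.000,0.718)
cell (2,1): code 1100 → (2.125,2.000)–(2.649,1.000)
cell (2,2): code 1100 → (2.531,3.000)–(2.125,2.000)
cell (2,3): code 1000 → (3.000,3.387)–(2.531,3.000)
cell (3,0): code 0110 → (3.000,0.718)–(4.000,0.727)
cell (3,3): code 1001 → (4.000,3.379)–(3.000,3.387)
cell (4,0): code 0010 → (4.000,0.727)–(4.337,1.000)
cell (4,1): code 0011 → (4.337,1.000)–(4.860,2.000)
cell (4,2): code 0011 → (4.860,2.000)–(4.455,3.000)
cell (4,3): code 0001 → (4.455,3.000)–(4.000,3.379)
total: 10 segments, chained into 1 closed loop(s), length Σ = 8.500188

segments=10 loops=1 length=8.500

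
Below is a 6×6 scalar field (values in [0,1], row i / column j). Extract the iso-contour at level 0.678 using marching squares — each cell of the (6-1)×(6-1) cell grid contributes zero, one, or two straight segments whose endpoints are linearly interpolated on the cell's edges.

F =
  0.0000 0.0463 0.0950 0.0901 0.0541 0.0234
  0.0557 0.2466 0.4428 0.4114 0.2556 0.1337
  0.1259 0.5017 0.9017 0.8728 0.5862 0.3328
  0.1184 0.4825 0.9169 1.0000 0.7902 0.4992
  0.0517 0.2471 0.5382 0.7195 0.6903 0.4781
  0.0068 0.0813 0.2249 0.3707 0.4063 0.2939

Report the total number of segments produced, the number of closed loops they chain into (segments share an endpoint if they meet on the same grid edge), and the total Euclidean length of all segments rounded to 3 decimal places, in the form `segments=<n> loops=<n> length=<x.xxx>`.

segments=12 loops=1 length=8.846

cell (1,1): code 0100 → (1.513,2.000)–(2.000,1.441)
cell (1,2): code 1100 → (1.578,3.000)–(1.513,2.000)
cell (1,3): code 1000 → (2.000,3.680)–(1.578,3.000)
cell (2,1): code 0110 → (2.000,1.441)–(3.000,1.450)
cell (2,3): code 1101 → (2.450,4.000)–(2.000,3.680)
cell (2,4): code 1000 → (3.000,4.386)–(2.450,4.000)
cell (3,1): code 0010 → (3.000,1.450)–(3.631,2.000)
cell (3,2): code 0111 → (3.631,2.000)–(4.000,2.771)
cell (3,4): code 1001 → (4.000,4.058)–(3.000,4.386)
cell (4,2): code 0010 → (4.000,2.771)–(4.119,3.000)
cell (4,3): code 0011 → (4.119,3.000)–(4.043,4.000)
cell (4,4): code 0001 → (4.043,4.000)–(4.000,4.058)
total: 12 segments, chained into 1 closed loop(s), length Σ = 8.845540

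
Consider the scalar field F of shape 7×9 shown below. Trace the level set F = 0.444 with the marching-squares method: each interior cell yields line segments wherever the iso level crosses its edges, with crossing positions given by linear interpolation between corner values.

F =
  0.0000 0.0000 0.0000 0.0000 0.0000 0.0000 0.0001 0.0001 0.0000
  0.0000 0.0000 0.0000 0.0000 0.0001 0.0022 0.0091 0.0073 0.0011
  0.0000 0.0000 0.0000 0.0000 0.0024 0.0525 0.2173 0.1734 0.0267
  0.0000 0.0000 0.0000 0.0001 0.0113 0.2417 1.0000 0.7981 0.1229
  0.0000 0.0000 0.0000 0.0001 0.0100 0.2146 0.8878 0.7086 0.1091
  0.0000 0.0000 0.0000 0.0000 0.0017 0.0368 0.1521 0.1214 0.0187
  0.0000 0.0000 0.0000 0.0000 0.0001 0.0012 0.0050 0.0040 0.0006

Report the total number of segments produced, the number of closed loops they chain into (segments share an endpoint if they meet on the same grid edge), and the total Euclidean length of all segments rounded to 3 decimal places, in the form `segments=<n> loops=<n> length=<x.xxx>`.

segments=8 loops=1 length=7.345

cell (2,5): code 0100 → (2.290,6.000)–(3.000,5.267)
cell (2,6): code 1100 → (2.433,7.000)–(2.290,6.000)
cell (2,7): code 1000 → (3.000,7.524)–(2.433,7.000)
cell (3,5): code 0110 → (3.000,5.267)–(4.000,5.341)
cell (3,7): code 1001 → (4.000,7.441)–(3.000,7.524)
cell (4,5): code 0010 → (4.000,5.341)–(4.603,6.000)
cell (4,6): code 0011 → (4.603,6.000)–(4.451,7.000)
cell (4,7): code 0001 → (4.451,7.000)–(4.000,7.441)
total: 8 segments, chained into 1 closed loop(s), length Σ = 7.345466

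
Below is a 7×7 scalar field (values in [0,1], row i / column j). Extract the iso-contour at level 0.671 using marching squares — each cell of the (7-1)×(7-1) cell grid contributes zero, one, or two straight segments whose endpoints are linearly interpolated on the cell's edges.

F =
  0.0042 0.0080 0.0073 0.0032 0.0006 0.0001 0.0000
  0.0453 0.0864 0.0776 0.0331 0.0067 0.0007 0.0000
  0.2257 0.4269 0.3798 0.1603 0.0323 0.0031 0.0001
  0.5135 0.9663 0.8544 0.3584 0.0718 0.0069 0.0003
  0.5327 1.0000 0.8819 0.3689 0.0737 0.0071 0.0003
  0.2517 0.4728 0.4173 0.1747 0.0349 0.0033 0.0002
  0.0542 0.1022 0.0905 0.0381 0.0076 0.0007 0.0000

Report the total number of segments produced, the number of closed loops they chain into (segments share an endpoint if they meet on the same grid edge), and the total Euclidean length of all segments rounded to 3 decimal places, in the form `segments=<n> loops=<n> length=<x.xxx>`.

segments=8 loops=1 length=6.969

cell (2,0): code 0100 → (2.453,1.000)–(3.000,0.348)
cell (2,1): code 1100 → (2.614,2.000)–(2.453,1.000)
cell (2,2): code 1000 → (3.000,2.370)–(2.614,2.000)
cell (3,0): code 0110 → (3.000,0.348)–(4.000,0.296)
cell (3,2): code 1001 → (4.000,2.411)–(3.000,2.370)
cell (4,0): code 0010 → (4.000,0.296)–(4.624,1.000)
cell (4,1): code 0011 → (4.624,1.000)–(4.454,2.000)
cell (4,2): code 0001 → (4.454,2.000)–(4.000,2.411)
total: 8 segments, chained into 1 closed loop(s), length Σ = 6.969011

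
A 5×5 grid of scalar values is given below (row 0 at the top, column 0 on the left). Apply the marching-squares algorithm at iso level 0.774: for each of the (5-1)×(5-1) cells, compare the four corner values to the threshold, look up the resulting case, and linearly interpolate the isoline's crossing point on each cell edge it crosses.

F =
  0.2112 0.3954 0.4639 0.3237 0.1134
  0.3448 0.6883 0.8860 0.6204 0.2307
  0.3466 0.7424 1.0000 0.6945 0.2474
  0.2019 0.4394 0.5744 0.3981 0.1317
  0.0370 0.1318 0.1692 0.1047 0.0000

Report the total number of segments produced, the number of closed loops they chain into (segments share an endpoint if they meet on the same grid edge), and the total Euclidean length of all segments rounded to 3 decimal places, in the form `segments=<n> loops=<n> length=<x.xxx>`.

cell (0,1): code 0100 → (0.735,2.000)–(1.000,1.433)
cell (0,2): code 1000 → (1.000,2.422)–(0.735,2.000)
cell (1,1): code 0110 → (1.000,1.433)–(2.000,1.123)
cell (1,2): code 1001 → (2.000,2.740)–(1.000,2.422)
cell (2,1): code 0010 → (2.000,1.123)–(2.531,2.000)
cell (2,2): code 0001 → (2.531,2.000)–(2.000,2.740)
total: 6 segments, chained into 1 closed loop(s), length Σ = 5.156498

segments=6 loops=1 length=5.156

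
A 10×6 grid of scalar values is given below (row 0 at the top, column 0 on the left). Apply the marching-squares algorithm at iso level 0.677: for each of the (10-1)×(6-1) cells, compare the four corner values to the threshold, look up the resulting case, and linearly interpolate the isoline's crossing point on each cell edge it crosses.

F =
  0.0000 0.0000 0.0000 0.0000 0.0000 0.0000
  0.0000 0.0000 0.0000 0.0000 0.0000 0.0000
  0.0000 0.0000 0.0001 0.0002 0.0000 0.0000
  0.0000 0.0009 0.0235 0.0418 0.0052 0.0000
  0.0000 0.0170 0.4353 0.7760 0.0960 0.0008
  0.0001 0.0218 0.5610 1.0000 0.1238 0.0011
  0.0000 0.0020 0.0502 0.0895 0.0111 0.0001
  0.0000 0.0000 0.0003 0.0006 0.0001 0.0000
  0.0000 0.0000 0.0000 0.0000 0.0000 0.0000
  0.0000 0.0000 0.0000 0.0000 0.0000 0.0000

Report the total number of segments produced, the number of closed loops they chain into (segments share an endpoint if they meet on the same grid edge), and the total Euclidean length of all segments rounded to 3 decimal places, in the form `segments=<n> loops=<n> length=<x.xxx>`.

segments=6 loops=1 length=3.966

cell (3,2): code 0100 → (3.865,3.000)–(4.000,2.709)
cell (3,3): code 1000 → (4.000,3.146)–(3.865,3.000)
cell (4,2): code 0110 → (4.000,2.709)–(5.000,2.264)
cell (4,3): code 1001 → (5.000,3.369)–(4.000,3.146)
cell (5,2): code 0010 → (5.000,2.264)–(5.355,3.000)
cell (5,3): code 0001 → (5.355,3.000)–(5.000,3.369)
total: 6 segments, chained into 1 closed loop(s), length Σ = 3.966397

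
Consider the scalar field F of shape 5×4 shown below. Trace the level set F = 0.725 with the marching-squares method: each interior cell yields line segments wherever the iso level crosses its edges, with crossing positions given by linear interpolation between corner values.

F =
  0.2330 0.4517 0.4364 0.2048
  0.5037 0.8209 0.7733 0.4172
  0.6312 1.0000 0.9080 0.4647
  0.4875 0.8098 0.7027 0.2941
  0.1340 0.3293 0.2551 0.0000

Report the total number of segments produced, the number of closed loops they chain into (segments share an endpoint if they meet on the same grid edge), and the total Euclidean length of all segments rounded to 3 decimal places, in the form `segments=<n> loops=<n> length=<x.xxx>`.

segments=10 loops=1 length=7.190

cell (0,0): code 0100 → (0.740,1.000)–(1.000,0.698)
cell (0,1): code 1100 → (0.857,2.000)–(0.740,1.000)
cell (0,2): code 1000 → (1.000,2.136)–(0.857,2.000)
cell (1,0): code 0110 → (1.000,0.698)–(2.000,0.254)
cell (1,2): code 1001 → (2.000,2.413)–(1.000,2.136)
cell (2,0): code 0110 → (2.000,0.254)–(3.000,0.737)
cell (2,1): code 1011 → (3.000,1.792)–(2.891,2.000)
cell (2,2): code 0001 → (2.891,2.000)–(2.000,2.413)
cell (3,0): code 0010 → (3.000,0.737)–(3.176,1.000)
cell (3,1): code 0001 → (3.176,1.000)–(3.000,1.792)
total: 10 segments, chained into 1 closed loop(s), length Σ = 7.189815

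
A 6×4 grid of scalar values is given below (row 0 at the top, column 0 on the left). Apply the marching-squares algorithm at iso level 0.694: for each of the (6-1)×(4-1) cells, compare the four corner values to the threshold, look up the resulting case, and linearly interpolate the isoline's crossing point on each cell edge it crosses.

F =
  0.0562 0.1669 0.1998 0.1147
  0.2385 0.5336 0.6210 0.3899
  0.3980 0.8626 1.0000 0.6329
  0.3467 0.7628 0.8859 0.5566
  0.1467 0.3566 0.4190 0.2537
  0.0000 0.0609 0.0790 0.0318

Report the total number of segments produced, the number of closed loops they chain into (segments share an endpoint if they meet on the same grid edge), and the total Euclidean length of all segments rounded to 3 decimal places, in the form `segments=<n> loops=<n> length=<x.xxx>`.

segments=8 loops=1 length=6.860

cell (1,0): code 0100 → (1.488,1.000)–(2.000,0.637)
cell (1,1): code 1100 → (1.193,2.000)–(1.488,1.000)
cell (1,2): code 1000 → (2.000,2.834)–(1.193,2.000)
cell (2,0): code 0110 → (2.000,0.637)–(3.000,0.835)
cell (2,2): code 1001 → (3.000,2.583)–(2.000,2.834)
cell (3,0): code 0010 → (3.000,0.835)–(3.169,1.000)
cell (3,1): code 0011 → (3.169,1.000)–(3.411,2.000)
cell (3,2): code 0001 → (3.411,2.000)–(3.000,2.583)
total: 8 segments, chained into 1 closed loop(s), length Σ = 6.859886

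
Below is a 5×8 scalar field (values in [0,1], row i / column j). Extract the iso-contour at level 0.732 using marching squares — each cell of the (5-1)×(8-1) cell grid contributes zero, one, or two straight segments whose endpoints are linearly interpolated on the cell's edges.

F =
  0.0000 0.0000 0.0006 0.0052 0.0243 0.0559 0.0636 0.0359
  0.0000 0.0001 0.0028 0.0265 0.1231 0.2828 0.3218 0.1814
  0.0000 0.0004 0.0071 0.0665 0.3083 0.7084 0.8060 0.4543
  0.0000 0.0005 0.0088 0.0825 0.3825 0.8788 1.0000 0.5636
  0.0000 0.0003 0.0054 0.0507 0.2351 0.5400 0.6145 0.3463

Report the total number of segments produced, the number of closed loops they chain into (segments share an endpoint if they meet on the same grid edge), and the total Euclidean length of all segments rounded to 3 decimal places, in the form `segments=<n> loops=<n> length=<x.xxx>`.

cell (1,5): code 0100 → (1.847,6.000)–(2.000,5.242)
cell (1,6): code 1000 → (2.000,6.210)–(1.847,6.000)
cell (2,4): code 0100 → (2.138,5.000)–(3.000,4.704)
cell (2,5): code 1110 → (2.000,5.242)–(2.138,5.000)
cell (2,6): code 1001 → (3.000,6.614)–(2.000,6.210)
cell (3,4): code 0010 → (3.000,4.704)–(3.433,5.000)
cell (3,5): code 0011 → (3.433,5.000)–(3.695,6.000)
cell (3,6): code 0001 → (3.695,6.000)–(3.000,6.614)
total: 8 segments, chained into 1 closed loop(s), length Σ = 5.787397

segments=8 loops=1 length=5.787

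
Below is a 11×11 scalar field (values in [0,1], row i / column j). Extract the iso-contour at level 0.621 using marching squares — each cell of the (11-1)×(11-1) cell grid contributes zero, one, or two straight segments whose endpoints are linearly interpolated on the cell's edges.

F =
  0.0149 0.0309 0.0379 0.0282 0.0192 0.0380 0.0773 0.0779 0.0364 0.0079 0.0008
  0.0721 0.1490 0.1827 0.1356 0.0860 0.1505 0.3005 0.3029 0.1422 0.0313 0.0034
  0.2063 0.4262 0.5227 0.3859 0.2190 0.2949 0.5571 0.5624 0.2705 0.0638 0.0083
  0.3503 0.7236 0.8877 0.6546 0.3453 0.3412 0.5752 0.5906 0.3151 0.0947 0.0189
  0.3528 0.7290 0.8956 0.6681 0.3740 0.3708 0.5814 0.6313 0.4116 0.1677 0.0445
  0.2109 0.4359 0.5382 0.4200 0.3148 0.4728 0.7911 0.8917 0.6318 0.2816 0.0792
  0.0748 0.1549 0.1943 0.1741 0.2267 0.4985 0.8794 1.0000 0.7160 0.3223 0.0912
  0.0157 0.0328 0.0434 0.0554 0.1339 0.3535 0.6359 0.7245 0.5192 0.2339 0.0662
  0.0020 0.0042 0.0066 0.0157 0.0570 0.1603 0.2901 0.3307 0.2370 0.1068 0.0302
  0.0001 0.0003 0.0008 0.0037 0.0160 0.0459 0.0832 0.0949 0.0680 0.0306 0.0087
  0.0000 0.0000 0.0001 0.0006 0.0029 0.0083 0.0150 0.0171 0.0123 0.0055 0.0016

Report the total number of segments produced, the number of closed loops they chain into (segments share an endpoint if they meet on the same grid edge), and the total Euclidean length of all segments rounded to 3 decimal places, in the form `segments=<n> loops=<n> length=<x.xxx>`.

segments=24 loops=2 length=17.701

cell (2,0): code 0100 → (2.655,1.000)–(3.000,0.725)
cell (2,1): code 1100 → (2.269,2.000)–(2.655,1.000)
cell (2,2): code 1100 → (2.875,3.000)–(2.269,2.000)
cell (2,3): code 1000 → (3.000,3.109)–(2.875,3.000)
cell (3,0): code 0110 → (3.000,0.725)–(4.000,0.713)
cell (3,3): code 1001 → (4.000,3.160)–(3.000,3.109)
cell (3,6): code 0100 → (3.747,7.000)–(4.000,6.794)
cell (3,7): code 1000 → (4.000,7.047)–(3.747,7.000)
cell (4,0): code 0010 → (4.000,0.713)–(4.368,1.000)
cell (4,1): code 0011 → (4.368,1.000)–(4.768,2.000)
cell (4,2): code 0011 → (4.768,2.000)–(4.190,3.000)
cell (4,3): code 0001 → (4.190,3.000)–(4.000,3.160)
cell (4,5): code 0100 → (4.189,6.000)–(5.000,5.466)
cell (4,6): code 1110 → (4.000,6.794)–(4.189,6.000)
cell (4,7): code 1101 → (4.951,8.000)–(4.000,7.047)
cell (4,8): code 1000 → (5.000,8.031)–(4.951,8.000)
cell (5,5): code 0110 → (5.000,5.466)–(6.000,5.322)
cell (5,8): code 1001 → (6.000,8.241)–(5.000,8.031)
cell (6,5): code 0110 → (6.000,5.322)–(7.000,5.947)
cell (6,7): code 1011 → (7.000,7.504)–(6.483,8.000)
cell (6,8): code 0001 → (6.483,8.000)–(6.000,8.241)
cell (7,5): code 0010 → (7.000,5.947)–(7.043,6.000)
cell (7,6): code 0011 → (7.043,6.000)–(7.263,7.000)
cell (7,7): code 0001 → (7.263,7.000)–(7.000,7.504)
total: 24 segments, chained into 2 closed loop(s), length Σ = 17.700696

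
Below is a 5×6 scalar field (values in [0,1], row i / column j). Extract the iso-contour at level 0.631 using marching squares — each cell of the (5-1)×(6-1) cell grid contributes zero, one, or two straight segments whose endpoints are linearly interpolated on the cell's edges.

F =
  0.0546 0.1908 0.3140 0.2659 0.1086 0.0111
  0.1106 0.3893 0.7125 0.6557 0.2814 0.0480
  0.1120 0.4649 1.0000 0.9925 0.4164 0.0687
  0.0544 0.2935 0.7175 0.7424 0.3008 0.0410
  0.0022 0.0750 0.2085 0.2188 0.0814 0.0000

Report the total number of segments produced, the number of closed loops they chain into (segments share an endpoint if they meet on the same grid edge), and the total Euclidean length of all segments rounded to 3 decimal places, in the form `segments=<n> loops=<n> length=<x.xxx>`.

cell (0,1): code 0100 → (0.795,2.000)–(1.000,1.748)
cell (0,2): code 1100 → (0.937,3.000)–(0.795,2.000)
cell (0,3): code 1000 → (1.000,3.066)–(0.937,3.000)
cell (1,1): code 0110 → (1.000,1.748)–(2.000,1.310)
cell (1,3): code 1001 → (2.000,3.627)–(1.000,3.066)
cell (2,1): code 0110 → (2.000,1.310)–(3.000,1.796)
cell (2,3): code 1001 → (3.000,3.252)–(2.000,3.627)
cell (3,1): code 0010 → (3.000,1.796)–(3.170,2.000)
cell (3,2): code 0011 → (3.170,2.000)–(3.213,3.000)
cell (3,3): code 0001 → (3.213,3.000)–(3.000,3.252)
total: 10 segments, chained into 1 closed loop(s), length Σ = 7.440603

segments=10 loops=1 length=7.441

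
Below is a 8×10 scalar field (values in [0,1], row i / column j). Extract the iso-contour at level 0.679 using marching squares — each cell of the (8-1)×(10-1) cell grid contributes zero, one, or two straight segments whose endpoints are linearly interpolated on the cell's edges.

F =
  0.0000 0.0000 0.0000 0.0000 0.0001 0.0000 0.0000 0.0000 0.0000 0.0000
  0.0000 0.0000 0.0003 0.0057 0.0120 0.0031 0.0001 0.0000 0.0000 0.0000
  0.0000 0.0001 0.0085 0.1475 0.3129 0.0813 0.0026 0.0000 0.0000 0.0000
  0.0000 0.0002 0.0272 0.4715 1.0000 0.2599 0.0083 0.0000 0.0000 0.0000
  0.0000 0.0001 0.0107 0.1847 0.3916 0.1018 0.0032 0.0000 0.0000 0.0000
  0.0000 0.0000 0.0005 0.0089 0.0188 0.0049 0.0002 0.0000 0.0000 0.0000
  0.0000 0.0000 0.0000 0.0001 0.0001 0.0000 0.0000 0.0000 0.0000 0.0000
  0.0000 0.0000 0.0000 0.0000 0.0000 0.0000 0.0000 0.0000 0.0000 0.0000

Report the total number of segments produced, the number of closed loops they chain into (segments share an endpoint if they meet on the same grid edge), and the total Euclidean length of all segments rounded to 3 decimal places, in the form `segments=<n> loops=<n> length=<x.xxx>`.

segments=4 loops=1 length=2.891

cell (2,3): code 0100 → (2.533,4.000)–(3.000,3.393)
cell (2,4): code 1000 → (3.000,4.434)–(2.533,4.000)
cell (3,3): code 0010 → (3.000,3.393)–(3.528,4.000)
cell (3,4): code 0001 → (3.528,4.000)–(3.000,4.434)
total: 4 segments, chained into 1 closed loop(s), length Σ = 2.891288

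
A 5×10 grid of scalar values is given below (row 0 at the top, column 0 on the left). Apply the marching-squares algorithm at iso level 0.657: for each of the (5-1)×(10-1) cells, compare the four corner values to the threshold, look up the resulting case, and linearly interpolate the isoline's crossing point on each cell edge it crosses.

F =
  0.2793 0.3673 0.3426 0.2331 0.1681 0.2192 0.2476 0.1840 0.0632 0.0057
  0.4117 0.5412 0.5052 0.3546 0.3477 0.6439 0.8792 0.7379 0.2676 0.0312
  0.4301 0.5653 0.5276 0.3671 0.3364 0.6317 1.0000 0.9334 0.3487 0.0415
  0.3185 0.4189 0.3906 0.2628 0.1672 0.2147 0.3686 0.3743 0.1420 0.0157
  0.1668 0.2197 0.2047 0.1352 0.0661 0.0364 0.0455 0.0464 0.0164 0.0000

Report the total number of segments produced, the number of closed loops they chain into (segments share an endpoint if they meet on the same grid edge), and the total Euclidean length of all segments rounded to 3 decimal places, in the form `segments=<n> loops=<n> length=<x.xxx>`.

cell (0,5): code 0100 → (0.648,6.000)–(1.000,5.056)
cell (0,6): code 1100 → (0.854,7.000)–(0.648,6.000)
cell (0,7): code 1000 → (1.000,7.172)–(0.854,7.000)
cell (1,5): code 0110 → (1.000,5.056)–(2.000,5.069)
cell (1,7): code 1001 → (2.000,7.473)–(1.000,7.172)
cell (2,5): code 0010 → (2.000,5.069)–(2.543,6.000)
cell (2,6): code 0011 → (2.543,6.000)–(2.494,7.000)
cell (2,7): code 0001 → (2.494,7.000)–(2.000,7.473)
total: 8 segments, chained into 1 closed loop(s), length Σ = 7.062017

segments=8 loops=1 length=7.062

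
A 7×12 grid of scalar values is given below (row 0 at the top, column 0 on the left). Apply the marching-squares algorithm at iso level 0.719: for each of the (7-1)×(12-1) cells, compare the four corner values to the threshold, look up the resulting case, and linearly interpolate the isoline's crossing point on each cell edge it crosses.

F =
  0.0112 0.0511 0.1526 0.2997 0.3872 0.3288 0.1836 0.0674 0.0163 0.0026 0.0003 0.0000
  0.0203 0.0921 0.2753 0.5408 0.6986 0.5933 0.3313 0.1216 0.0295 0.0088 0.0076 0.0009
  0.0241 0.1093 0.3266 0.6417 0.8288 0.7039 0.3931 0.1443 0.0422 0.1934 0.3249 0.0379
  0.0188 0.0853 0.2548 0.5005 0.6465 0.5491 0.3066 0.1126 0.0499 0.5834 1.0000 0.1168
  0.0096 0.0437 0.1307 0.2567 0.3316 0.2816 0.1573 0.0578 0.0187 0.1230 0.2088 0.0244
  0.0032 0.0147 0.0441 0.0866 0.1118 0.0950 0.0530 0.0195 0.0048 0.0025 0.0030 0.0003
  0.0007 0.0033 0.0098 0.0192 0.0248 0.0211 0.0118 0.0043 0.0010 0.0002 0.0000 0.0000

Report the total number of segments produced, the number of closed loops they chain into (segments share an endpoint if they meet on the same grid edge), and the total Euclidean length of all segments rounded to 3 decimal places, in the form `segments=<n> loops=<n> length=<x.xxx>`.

cell (1,3): code 0100 → (1.157,4.000)–(2.000,3.413)
cell (1,4): code 1000 → (2.000,4.879)–(1.157,4.000)
cell (2,3): code 0010 → (2.000,3.413)–(2.602,4.000)
cell (2,4): code 0001 → (2.602,4.000)–(2.000,4.879)
cell (2,9): code 0100 → (2.584,10.000)–(3.000,9.325)
cell (2,10): code 1000 → (3.000,10.318)–(2.584,10.000)
cell (3,9): code 0010 → (3.000,9.325)–(3.355,10.000)
cell (3,10): code 0001 → (3.355,10.000)–(3.000,10.318)
total: 8 segments, chained into 2 closed loop(s), length Σ = 6.707814

segments=8 loops=2 length=6.708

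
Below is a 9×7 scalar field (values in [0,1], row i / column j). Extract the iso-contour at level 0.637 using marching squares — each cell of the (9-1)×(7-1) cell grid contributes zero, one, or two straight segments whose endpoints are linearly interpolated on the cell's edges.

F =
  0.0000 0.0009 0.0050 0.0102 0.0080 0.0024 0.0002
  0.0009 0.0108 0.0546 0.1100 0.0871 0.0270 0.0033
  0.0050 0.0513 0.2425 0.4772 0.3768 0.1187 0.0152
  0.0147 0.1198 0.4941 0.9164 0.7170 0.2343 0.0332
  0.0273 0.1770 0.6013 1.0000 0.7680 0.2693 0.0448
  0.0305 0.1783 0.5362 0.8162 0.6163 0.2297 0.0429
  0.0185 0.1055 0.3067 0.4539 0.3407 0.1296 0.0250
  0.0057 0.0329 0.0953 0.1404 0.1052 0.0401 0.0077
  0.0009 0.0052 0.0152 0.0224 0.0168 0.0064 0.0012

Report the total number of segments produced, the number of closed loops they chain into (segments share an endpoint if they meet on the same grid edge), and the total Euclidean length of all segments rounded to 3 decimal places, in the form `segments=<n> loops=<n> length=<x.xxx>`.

segments=10 loops=1 length=8.261

cell (2,2): code 0100 → (2.364,3.000)–(3.000,2.338)
cell (2,3): code 1100 → (2.765,4.000)–(2.364,3.000)
cell (2,4): code 1000 → (3.000,4.166)–(2.765,4.000)
cell (3,2): code 0110 → (3.000,2.338)–(4.000,2.090)
cell (3,4): code 1001 → (4.000,4.263)–(3.000,4.166)
cell (4,2): code 0110 → (4.000,2.090)–(5.000,2.360)
cell (4,3): code 1011 → (5.000,3.896)–(4.864,4.000)
cell (4,4): code 0001 → (4.864,4.000)–(4.000,4.263)
cell (5,2): code 0010 → (5.000,2.360)–(5.495,3.000)
cell (5,3): code 0001 → (5.495,3.000)–(5.000,3.896)
total: 10 segments, chained into 1 closed loop(s), length Σ = 8.260666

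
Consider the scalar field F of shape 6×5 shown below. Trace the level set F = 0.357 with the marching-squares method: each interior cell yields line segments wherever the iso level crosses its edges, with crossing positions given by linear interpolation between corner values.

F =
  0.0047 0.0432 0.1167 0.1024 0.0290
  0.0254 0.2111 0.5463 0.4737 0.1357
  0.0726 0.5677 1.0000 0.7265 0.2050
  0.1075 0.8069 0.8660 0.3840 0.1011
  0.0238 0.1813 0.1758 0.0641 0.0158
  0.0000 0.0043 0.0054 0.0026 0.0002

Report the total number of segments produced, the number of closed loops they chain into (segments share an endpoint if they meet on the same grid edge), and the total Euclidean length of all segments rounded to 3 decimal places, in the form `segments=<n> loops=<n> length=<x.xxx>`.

cell (0,1): code 0100 → (0.559,2.000)–(1.000,1.435)
cell (0,2): code 1100 → (0.686,3.000)–(0.559,2.000)
cell (0,3): code 1000 → (1.000,3.345)–(0.686,3.000)
cell (1,0): code 0100 → (1.409,1.000)–(2.000,0.574)
cell (1,1): code 1110 → (1.000,1.435)–(1.409,1.000)
cell (1,3): code 1001 → (2.000,3.709)–(1.000,3.345)
cell (2,0): code 0110 → (2.000,0.574)–(3.000,0.357)
cell (2,3): code 1001 → (3.000,3.095)–(2.000,3.709)
cell (3,0): code 0010 → (3.000,0.357)–(3.719,1.000)
cell (3,1): code 0011 → (3.719,1.000)–(3.737,2.000)
cell (3,2): code 0011 → (3.737,2.000)–(3.084,3.000)
cell (3,3): code 0001 → (3.084,3.000)–(3.000,3.095)
total: 12 segments, chained into 1 closed loop(s), length Σ = 10.063827

segments=12 loops=1 length=10.064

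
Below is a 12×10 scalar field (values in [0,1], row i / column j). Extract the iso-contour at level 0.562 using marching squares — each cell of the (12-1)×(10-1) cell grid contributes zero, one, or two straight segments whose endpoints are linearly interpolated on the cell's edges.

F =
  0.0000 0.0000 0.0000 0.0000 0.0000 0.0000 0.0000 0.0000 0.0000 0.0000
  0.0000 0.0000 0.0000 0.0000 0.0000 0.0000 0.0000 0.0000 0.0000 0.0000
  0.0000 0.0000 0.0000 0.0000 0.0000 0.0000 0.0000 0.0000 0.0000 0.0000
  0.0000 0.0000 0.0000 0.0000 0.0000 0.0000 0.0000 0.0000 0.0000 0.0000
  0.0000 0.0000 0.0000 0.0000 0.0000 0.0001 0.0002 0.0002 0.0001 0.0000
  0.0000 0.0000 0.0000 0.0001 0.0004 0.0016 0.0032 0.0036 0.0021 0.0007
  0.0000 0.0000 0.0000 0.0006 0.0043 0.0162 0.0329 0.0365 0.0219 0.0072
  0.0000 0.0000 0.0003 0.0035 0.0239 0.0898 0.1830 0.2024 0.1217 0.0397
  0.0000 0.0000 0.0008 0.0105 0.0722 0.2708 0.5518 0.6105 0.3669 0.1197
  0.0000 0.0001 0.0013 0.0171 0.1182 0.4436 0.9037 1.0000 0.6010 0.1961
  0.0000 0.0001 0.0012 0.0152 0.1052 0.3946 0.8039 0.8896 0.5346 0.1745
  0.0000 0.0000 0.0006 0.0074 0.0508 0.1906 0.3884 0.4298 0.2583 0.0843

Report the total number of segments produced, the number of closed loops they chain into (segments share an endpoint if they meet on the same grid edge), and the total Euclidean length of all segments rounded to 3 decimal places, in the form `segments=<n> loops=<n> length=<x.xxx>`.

cell (7,6): code 0100 → (7.881,7.000)–(8.000,6.174)
cell (7,7): code 1000 → (8.000,7.199)–(7.881,7.000)
cell (8,5): code 0100 → (8.029,6.000)–(9.000,5.257)
cell (8,6): code 1110 → (8.000,6.174)–(8.029,6.000)
cell (8,7): code 1101 → (8.833,8.000)–(8.000,7.199)
cell (8,8): code 1000 → (9.000,8.096)–(8.833,8.000)
cell (9,5): code 0110 → (9.000,5.257)–(10.000,5.409)
cell (9,7): code 1011 → (10.000,7.923)–(9.587,8.000)
cell (9,8): code 0001 → (9.587,8.000)–(9.000,8.096)
cell (10,5): code 0010 → (10.000,5.409)–(10.582,6.000)
cell (10,6): code 0011 → (10.582,6.000)–(10.712,7.000)
cell (10,7): code 0001 → (10.712,7.000)–(10.000,7.923)
total: 12 segments, chained into 1 closed loop(s), length Σ = 8.843879

segments=12 loops=1 length=8.844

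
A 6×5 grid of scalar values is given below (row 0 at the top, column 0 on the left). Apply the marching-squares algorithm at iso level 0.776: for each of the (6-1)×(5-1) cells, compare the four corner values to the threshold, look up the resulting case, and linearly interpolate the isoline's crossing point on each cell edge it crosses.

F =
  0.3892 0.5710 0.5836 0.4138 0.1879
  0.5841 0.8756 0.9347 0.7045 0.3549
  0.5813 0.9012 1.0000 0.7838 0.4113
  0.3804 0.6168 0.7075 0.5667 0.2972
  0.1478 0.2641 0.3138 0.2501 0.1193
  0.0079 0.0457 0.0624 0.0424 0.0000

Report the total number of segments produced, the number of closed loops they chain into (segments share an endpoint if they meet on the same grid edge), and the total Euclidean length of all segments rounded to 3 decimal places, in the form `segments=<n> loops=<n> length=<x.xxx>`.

cell (0,0): code 0100 → (0.673,1.000)–(1.000,0.658)
cell (0,1): code 1100 → (0.548,2.000)–(0.673,1.000)
cell (0,2): code 1000 → (1.000,2.689)–(0.548,2.000)
cell (1,0): code 0110 → (1.000,0.658)–(2.000,0.609)
cell (1,2): code 1101 → (1.902,3.000)–(1.000,2.689)
cell (1,3): code 1000 → (2.000,3.021)–(1.902,3.000)
cell (2,0): code 0010 → (2.000,0.609)–(2.440,1.000)
cell (2,1): code 0011 → (2.440,1.000)–(2.766,2.000)
cell (2,2): code 0011 → (2.766,2.000)–(2.036,3.000)
cell (2,3): code 0001 → (2.036,3.000)–(2.000,3.021)
total: 10 segments, chained into 1 closed loop(s), length Σ = 7.280854

segments=10 loops=1 length=7.281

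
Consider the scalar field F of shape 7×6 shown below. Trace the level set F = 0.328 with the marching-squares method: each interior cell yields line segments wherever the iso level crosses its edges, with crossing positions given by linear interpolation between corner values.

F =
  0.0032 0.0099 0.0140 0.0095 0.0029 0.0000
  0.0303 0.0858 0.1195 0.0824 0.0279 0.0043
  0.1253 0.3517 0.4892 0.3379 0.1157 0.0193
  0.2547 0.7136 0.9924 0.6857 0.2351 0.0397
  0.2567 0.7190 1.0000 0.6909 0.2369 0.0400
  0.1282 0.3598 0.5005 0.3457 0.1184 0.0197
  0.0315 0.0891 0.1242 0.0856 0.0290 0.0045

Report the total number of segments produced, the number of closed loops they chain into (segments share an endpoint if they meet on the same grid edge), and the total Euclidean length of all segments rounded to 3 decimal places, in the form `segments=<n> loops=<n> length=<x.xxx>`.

segments=14 loops=1 length=11.695

cell (1,0): code 0100 → (1.911,1.000)–(2.000,0.895)
cell (1,1): code 1100 → (1.564,2.000)–(1.911,1.000)
cell (1,2): code 1100 → (1.961,3.000)–(1.564,2.000)
cell (1,3): code 1000 → (2.000,3.045)–(1.961,3.000)
cell (2,0): code 0110 → (2.000,0.895)–(3.000,0.160)
cell (2,3): code 1001 → (3.000,3.794)–(2.000,3.045)
cell (3,0): code 0110 → (3.000,0.160)–(4.000,0.154)
cell (3,3): code 1001 → (4.000,3.799)–(3.000,3.794)
cell (4,0): code 0110 → (4.000,0.154)–(5.000,0.863)
cell (4,3): code 1001 → (5.000,3.078)–(4.000,3.799)
cell (5,0): code 0010 → (5.000,0.863)–(5.117,1.000)
cell (5,1): code 0011 → (5.117,1.000)–(5.458,2.000)
cell (5,2): code 0011 → (5.458,2.000)–(5.068,3.000)
cell (5,3): code 0001 → (5.068,3.000)–(5.000,3.078)
total: 14 segments, chained into 1 closed loop(s), length Σ = 11.694773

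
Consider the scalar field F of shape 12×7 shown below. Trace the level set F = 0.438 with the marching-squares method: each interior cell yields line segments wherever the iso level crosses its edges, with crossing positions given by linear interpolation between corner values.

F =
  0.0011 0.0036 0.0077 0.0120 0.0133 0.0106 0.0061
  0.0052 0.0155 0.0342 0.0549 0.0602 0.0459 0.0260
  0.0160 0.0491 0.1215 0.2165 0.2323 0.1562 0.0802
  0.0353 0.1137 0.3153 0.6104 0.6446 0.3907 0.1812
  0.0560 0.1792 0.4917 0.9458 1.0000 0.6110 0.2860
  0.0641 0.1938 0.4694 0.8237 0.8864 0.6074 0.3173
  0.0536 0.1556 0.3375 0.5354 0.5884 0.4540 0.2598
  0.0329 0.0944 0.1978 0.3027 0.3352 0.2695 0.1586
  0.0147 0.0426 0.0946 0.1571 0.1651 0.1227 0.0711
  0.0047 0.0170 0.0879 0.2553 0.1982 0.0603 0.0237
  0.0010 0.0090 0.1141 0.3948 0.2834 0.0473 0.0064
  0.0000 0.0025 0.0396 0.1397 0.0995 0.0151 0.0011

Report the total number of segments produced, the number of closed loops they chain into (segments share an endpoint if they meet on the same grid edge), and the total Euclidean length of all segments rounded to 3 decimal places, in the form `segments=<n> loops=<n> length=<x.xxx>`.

cell (2,2): code 0100 → (2.562,3.000)–(3.000,2.416)
cell (2,3): code 1100 → (2.499,4.000)–(2.562,3.000)
cell (2,4): code 1000 → (3.000,4.814)–(2.499,4.000)
cell (3,1): code 0100 → (3.696,2.000)–(4.000,1.828)
cell (3,2): code 1110 → (3.000,2.416)–(3.696,2.000)
cell (3,4): code 1101 → (3.215,5.000)–(3.000,4.814)
cell (3,5): code 1000 → (4.000,5.532)–(3.215,5.000)
cell (4,1): code 0110 → (4.000,1.828)–(5.000,1.886)
cell (4,5): code 1001 → (5.000,5.584)–(4.000,5.532)
cell (5,1): code 0010 → (5.000,1.886)–(5.238,2.000)
cell (5,2): code 0111 → (5.238,2.000)–(6.000,2.508)
cell (5,5): code 1001 → (6.000,5.082)–(5.000,5.584)
cell (6,2): code 0010 → (6.000,2.508)–(6.419,3.000)
cell (6,3): code 0011 → (6.419,3.000)–(6.594,4.000)
cell (6,4): code 0011 → (6.594,4.000)–(6.087,5.000)
cell (6,5): code 0001 → (6.087,5.000)–(6.000,5.082)
total: 16 segments, chained into 1 closed loop(s), length Σ = 12.284117

segments=16 loops=1 length=12.284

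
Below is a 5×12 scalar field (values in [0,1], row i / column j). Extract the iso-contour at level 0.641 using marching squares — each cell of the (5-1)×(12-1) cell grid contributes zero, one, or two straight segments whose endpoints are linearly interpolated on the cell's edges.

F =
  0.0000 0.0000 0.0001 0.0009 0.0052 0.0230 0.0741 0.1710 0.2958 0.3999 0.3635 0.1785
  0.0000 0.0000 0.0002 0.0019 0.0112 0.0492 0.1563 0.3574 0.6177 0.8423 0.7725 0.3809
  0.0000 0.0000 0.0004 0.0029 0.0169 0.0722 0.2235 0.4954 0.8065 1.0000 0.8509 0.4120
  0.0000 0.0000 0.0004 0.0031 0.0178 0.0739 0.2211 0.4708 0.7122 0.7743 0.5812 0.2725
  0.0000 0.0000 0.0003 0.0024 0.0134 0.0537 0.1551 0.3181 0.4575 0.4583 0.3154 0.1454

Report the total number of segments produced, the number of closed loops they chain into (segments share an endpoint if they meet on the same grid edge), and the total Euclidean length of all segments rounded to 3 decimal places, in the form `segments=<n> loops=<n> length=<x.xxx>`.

segments=12 loops=1 length=9.223

cell (0,8): code 0100 → (0.545,9.000)–(1.000,8.104)
cell (0,9): code 1100 → (0.678,10.000)–(0.545,9.000)
cell (0,10): code 1000 → (1.000,10.336)–(0.678,10.000)
cell (1,7): code 0100 → (1.123,8.000)–(2.000,7.468)
cell (1,8): code 1110 → (1.000,8.104)–(1.123,8.000)
cell (1,10): code 1001 → (2.000,10.478)–(1.000,10.336)
cell (2,7): code 0110 → (2.000,7.468)–(3.000,7.705)
cell (2,9): code 1011 → (3.000,9.690)–(2.778,10.000)
cell (2,10): code 0001 → (2.778,10.000)–(2.000,10.478)
cell (3,7): code 0010 → (3.000,7.705)–(3.280,8.000)
cell (3,8): code 0011 → (3.280,8.000)–(3.422,9.000)
cell (3,9): code 0001 → (3.422,9.000)–(3.000,9.690)
total: 12 segments, chained into 1 closed loop(s), length Σ = 9.223123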